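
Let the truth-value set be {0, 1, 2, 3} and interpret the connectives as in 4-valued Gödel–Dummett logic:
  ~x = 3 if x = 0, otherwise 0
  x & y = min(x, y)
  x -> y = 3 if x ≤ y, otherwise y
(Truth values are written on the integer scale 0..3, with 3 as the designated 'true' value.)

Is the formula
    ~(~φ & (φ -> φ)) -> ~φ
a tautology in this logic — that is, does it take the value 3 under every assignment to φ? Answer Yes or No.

No

Counterexample: take φ = 1.
~φ = ~1 = 0
φ -> φ = 1 -> 1 = 3
~φ & (φ -> φ) = 0 & 3 = 0
~(~φ & (φ -> φ)) = ~0 = 3
~(~φ & (φ -> φ)) -> ~φ = 3 -> 0 = 0
This gives 0 ≠ 3.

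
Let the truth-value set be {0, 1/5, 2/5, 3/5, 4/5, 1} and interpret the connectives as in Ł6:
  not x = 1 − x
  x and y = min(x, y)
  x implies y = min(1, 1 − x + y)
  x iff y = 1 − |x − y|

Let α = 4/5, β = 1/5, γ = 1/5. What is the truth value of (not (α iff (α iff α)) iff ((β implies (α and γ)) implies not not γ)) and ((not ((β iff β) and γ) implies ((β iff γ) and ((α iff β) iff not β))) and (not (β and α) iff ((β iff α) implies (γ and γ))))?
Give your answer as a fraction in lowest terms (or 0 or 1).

α iff α = 4/5 iff 4/5 = 1
α iff (α iff α) = 4/5 iff 1 = 4/5
not (α iff (α iff α)) = not 4/5 = 1/5
α and γ = 4/5 and 1/5 = 1/5
β implies (α and γ) = 1/5 implies 1/5 = 1
not γ = not 1/5 = 4/5
not not γ = not 4/5 = 1/5
(β implies (α and γ)) implies not not γ = 1 implies 1/5 = 1/5
not (α iff (α iff α)) iff ((β implies (α and γ)) implies not not γ) = 1/5 iff 1/5 = 1
β iff β = 1/5 iff 1/5 = 1
(β iff β) and γ = 1 and 1/5 = 1/5
not ((β iff β) and γ) = not 1/5 = 4/5
β iff γ = 1/5 iff 1/5 = 1
α iff β = 4/5 iff 1/5 = 2/5
not β = not 1/5 = 4/5
(α iff β) iff not β = 2/5 iff 4/5 = 3/5
(β iff γ) and ((α iff β) iff not β) = 1 and 3/5 = 3/5
not ((β iff β) and γ) implies ((β iff γ) and ((α iff β) iff not β)) = 4/5 implies 3/5 = 4/5
β and α = 1/5 and 4/5 = 1/5
not (β and α) = not 1/5 = 4/5
β iff α = 1/5 iff 4/5 = 2/5
γ and γ = 1/5 and 1/5 = 1/5
(β iff α) implies (γ and γ) = 2/5 implies 1/5 = 4/5
not (β and α) iff ((β iff α) implies (γ and γ)) = 4/5 iff 4/5 = 1
(not ((β iff β) and γ) implies ((β iff γ) and ((α iff β) iff not β))) and (not (β and α) iff ((β iff α) implies (γ and γ))) = 4/5 and 1 = 4/5
(not (α iff (α iff α)) iff ((β implies (α and γ)) implies not not γ)) and ((not ((β iff β) and γ) implies ((β iff γ) and ((α iff β) iff not β))) and (not (β and α) iff ((β iff α) implies (γ and γ)))) = 1 and 4/5 = 4/5

4/5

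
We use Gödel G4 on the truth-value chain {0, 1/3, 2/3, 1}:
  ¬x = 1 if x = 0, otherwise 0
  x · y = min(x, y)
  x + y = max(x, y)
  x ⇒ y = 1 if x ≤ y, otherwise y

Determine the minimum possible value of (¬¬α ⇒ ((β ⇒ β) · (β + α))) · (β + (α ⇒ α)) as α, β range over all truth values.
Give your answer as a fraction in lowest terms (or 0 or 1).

1/3

Take α = 1/3, β = 0:
¬α = ¬1/3 = 0
¬¬α = ¬0 = 1
β ⇒ β = 0 ⇒ 0 = 1
β + α = 0 + 1/3 = 1/3
(β ⇒ β) · (β + α) = 1 · 1/3 = 1/3
¬¬α ⇒ ((β ⇒ β) · (β + α)) = 1 ⇒ 1/3 = 1/3
α ⇒ α = 1/3 ⇒ 1/3 = 1
β + (α ⇒ α) = 0 + 1 = 1
(¬¬α ⇒ ((β ⇒ β) · (β + α))) · (β + (α ⇒ α)) = 1/3 · 1 = 1/3
No assignment yields a value below 1/3, so this is the minimum.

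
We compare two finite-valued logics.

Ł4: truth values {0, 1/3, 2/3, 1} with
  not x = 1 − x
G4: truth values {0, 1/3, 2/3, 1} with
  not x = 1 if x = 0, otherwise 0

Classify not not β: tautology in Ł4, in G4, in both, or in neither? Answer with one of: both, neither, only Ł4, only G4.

In Ł4: at β = 0 the value is 0 — not a tautology.
In G4: at β = 0 the value is 0 — not a tautology.

neither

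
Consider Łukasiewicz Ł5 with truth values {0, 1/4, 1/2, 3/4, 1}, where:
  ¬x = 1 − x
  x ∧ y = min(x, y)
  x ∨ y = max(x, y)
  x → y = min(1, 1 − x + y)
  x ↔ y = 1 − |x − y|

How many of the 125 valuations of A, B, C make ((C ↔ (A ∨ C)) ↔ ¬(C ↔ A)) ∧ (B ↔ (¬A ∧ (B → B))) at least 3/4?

15

value 1: 4 assignments (counts)
value 3/4: 11 assignments (counts)
value 1/2: 42 assignments
value 1/4: 31 assignments
value 0: 37 assignments
So 15 of the 125 assignments meet the threshold.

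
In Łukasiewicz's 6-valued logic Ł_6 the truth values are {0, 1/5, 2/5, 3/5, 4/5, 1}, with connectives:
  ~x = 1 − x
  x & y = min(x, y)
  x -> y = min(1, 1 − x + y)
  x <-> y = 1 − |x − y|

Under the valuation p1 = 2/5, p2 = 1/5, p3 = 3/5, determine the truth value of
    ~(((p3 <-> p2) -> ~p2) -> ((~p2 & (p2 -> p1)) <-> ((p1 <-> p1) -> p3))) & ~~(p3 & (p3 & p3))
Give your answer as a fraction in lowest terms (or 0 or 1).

p3 <-> p2 = 3/5 <-> 1/5 = 3/5
~p2 = ~1/5 = 4/5
(p3 <-> p2) -> ~p2 = 3/5 -> 4/5 = 1
~p2 = ~1/5 = 4/5
p2 -> p1 = 1/5 -> 2/5 = 1
~p2 & (p2 -> p1) = 4/5 & 1 = 4/5
p1 <-> p1 = 2/5 <-> 2/5 = 1
(p1 <-> p1) -> p3 = 1 -> 3/5 = 3/5
(~p2 & (p2 -> p1)) <-> ((p1 <-> p1) -> p3) = 4/5 <-> 3/5 = 4/5
((p3 <-> p2) -> ~p2) -> ((~p2 & (p2 -> p1)) <-> ((p1 <-> p1) -> p3)) = 1 -> 4/5 = 4/5
~(((p3 <-> p2) -> ~p2) -> ((~p2 & (p2 -> p1)) <-> ((p1 <-> p1) -> p3))) = ~4/5 = 1/5
p3 & p3 = 3/5 & 3/5 = 3/5
p3 & (p3 & p3) = 3/5 & 3/5 = 3/5
~(p3 & (p3 & p3)) = ~3/5 = 2/5
~~(p3 & (p3 & p3)) = ~2/5 = 3/5
~(((p3 <-> p2) -> ~p2) -> ((~p2 & (p2 -> p1)) <-> ((p1 <-> p1) -> p3))) & ~~(p3 & (p3 & p3)) = 1/5 & 3/5 = 1/5

1/5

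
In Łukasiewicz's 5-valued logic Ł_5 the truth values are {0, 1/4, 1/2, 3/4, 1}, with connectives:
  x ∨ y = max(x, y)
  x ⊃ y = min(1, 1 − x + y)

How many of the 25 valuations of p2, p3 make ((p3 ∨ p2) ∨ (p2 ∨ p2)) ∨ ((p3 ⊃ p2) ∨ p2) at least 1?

value 1: 19 assignments (counts)
value 3/4: 5 assignments
value 1/2: 1 assignment
So 19 of the 25 assignments meet the threshold.

19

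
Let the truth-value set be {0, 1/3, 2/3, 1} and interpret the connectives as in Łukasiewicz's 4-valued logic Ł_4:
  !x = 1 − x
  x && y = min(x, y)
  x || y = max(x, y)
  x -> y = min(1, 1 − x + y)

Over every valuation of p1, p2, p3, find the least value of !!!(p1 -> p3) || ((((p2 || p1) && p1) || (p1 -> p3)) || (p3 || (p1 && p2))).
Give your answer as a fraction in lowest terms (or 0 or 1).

Take p1 = 1/3, p2 = 0, p3 = 0:
p1 -> p3 = 1/3 -> 0 = 2/3
!(p1 -> p3) = !2/3 = 1/3
!!(p1 -> p3) = !1/3 = 2/3
!!!(p1 -> p3) = !2/3 = 1/3
p2 || p1 = 0 || 1/3 = 1/3
(p2 || p1) && p1 = 1/3 && 1/3 = 1/3
p1 -> p3 = 1/3 -> 0 = 2/3
((p2 || p1) && p1) || (p1 -> p3) = 1/3 || 2/3 = 2/3
p1 && p2 = 1/3 && 0 = 0
p3 || (p1 && p2) = 0 || 0 = 0
(((p2 || p1) && p1) || (p1 -> p3)) || (p3 || (p1 && p2)) = 2/3 || 0 = 2/3
!!!(p1 -> p3) || ((((p2 || p1) && p1) || (p1 -> p3)) || (p3 || (p1 && p2))) = 1/3 || 2/3 = 2/3
No assignment yields a value below 2/3, so this is the minimum.

2/3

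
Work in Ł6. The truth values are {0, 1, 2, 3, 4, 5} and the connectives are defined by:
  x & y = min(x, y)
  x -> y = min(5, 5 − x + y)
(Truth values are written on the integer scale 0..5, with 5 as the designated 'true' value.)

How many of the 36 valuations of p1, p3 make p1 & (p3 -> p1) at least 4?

12

value 5: 6 assignments (counts)
value 4: 6 assignments (counts)
value 3: 6 assignments
value 2: 6 assignments
value 1: 6 assignments
value 0: 6 assignments
So 12 of the 36 assignments meet the threshold.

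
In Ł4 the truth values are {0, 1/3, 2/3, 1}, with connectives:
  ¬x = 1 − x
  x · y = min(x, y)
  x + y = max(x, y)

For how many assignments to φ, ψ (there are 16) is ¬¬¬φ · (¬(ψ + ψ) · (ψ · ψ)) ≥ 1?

φ = 0, ψ = 0 ↦ 0  <
φ = 0, ψ = 1/3 ↦ 1/3  <
φ = 0, ψ = 2/3 ↦ 1/3  <
φ = 0, ψ = 1 ↦ 0  <
φ = 1/3, ψ = 0 ↦ 0  <
φ = 1/3, ψ = 1/3 ↦ 1/3  <
φ = 1/3, ψ = 2/3 ↦ 1/3  <
φ = 1/3, ψ = 1 ↦ 0  <
φ = 2/3, ψ = 0 ↦ 0  <
φ = 2/3, ψ = 1/3 ↦ 1/3  <
φ = 2/3, ψ = 2/3 ↦ 1/3  <
φ = 2/3, ψ = 1 ↦ 0  <
φ = 1, ψ = 0 ↦ 0  <
φ = 1, ψ = 1/3 ↦ 0  <
φ = 1, ψ = 2/3 ↦ 0  <
φ = 1, ψ = 1 ↦ 0  <
So 0 of the 16 assignments meet the threshold.

0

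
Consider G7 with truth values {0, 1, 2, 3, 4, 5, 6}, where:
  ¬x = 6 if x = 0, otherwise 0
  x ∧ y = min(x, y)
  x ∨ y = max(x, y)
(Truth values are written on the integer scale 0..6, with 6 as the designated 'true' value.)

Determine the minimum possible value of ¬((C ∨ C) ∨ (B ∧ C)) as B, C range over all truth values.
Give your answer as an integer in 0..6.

0

Take B = 0, C = 1:
C ∨ C = 1 ∨ 1 = 1
B ∧ C = 0 ∧ 1 = 0
(C ∨ C) ∨ (B ∧ C) = 1 ∨ 0 = 1
¬((C ∨ C) ∨ (B ∧ C)) = ¬1 = 0
No assignment yields a value below 0, so this is the minimum.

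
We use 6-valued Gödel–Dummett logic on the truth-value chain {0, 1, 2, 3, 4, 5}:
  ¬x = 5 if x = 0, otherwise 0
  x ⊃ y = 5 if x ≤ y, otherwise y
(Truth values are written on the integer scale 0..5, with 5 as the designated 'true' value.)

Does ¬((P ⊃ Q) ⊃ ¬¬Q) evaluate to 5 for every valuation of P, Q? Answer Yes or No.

Counterexample: take P = 0, Q = 1.
P ⊃ Q = 0 ⊃ 1 = 5
¬Q = ¬1 = 0
¬¬Q = ¬0 = 5
(P ⊃ Q) ⊃ ¬¬Q = 5 ⊃ 5 = 5
¬((P ⊃ Q) ⊃ ¬¬Q) = ¬5 = 0
This gives 0 ≠ 5.

No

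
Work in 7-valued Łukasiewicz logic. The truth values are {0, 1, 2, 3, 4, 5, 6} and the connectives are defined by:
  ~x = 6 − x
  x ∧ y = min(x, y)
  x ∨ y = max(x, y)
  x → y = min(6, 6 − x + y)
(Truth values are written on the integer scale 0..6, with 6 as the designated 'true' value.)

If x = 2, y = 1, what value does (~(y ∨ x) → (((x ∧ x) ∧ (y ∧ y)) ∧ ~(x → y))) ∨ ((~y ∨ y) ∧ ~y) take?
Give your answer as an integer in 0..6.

5

y ∨ x = 1 ∨ 2 = 2
~(y ∨ x) = ~2 = 4
x ∧ x = 2 ∧ 2 = 2
y ∧ y = 1 ∧ 1 = 1
(x ∧ x) ∧ (y ∧ y) = 2 ∧ 1 = 1
x → y = 2 → 1 = 5
~(x → y) = ~5 = 1
((x ∧ x) ∧ (y ∧ y)) ∧ ~(x → y) = 1 ∧ 1 = 1
~(y ∨ x) → (((x ∧ x) ∧ (y ∧ y)) ∧ ~(x → y)) = 4 → 1 = 3
~y = ~1 = 5
~y ∨ y = 5 ∨ 1 = 5
~y = ~1 = 5
(~y ∨ y) ∧ ~y = 5 ∧ 5 = 5
(~(y ∨ x) → (((x ∧ x) ∧ (y ∧ y)) ∧ ~(x → y))) ∨ ((~y ∨ y) ∧ ~y) = 3 ∨ 5 = 5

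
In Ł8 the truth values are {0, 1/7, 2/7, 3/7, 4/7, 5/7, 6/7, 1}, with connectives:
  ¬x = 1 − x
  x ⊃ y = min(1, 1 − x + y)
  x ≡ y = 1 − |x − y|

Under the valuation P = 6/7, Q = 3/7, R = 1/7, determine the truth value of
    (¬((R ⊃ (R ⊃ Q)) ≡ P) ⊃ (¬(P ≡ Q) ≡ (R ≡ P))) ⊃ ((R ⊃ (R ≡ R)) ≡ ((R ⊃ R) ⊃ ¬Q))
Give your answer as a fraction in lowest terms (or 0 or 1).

4/7

R ⊃ Q = 1/7 ⊃ 3/7 = 1
R ⊃ (R ⊃ Q) = 1/7 ⊃ 1 = 1
(R ⊃ (R ⊃ Q)) ≡ P = 1 ≡ 6/7 = 6/7
¬((R ⊃ (R ⊃ Q)) ≡ P) = ¬6/7 = 1/7
P ≡ Q = 6/7 ≡ 3/7 = 4/7
¬(P ≡ Q) = ¬4/7 = 3/7
R ≡ P = 1/7 ≡ 6/7 = 2/7
¬(P ≡ Q) ≡ (R ≡ P) = 3/7 ≡ 2/7 = 6/7
¬((R ⊃ (R ⊃ Q)) ≡ P) ⊃ (¬(P ≡ Q) ≡ (R ≡ P)) = 1/7 ⊃ 6/7 = 1
R ≡ R = 1/7 ≡ 1/7 = 1
R ⊃ (R ≡ R) = 1/7 ⊃ 1 = 1
R ⊃ R = 1/7 ⊃ 1/7 = 1
¬Q = ¬3/7 = 4/7
(R ⊃ R) ⊃ ¬Q = 1 ⊃ 4/7 = 4/7
(R ⊃ (R ≡ R)) ≡ ((R ⊃ R) ⊃ ¬Q) = 1 ≡ 4/7 = 4/7
(¬((R ⊃ (R ⊃ Q)) ≡ P) ⊃ (¬(P ≡ Q) ≡ (R ≡ P))) ⊃ ((R ⊃ (R ≡ R)) ≡ ((R ⊃ R) ⊃ ¬Q)) = 1 ⊃ 4/7 = 4/7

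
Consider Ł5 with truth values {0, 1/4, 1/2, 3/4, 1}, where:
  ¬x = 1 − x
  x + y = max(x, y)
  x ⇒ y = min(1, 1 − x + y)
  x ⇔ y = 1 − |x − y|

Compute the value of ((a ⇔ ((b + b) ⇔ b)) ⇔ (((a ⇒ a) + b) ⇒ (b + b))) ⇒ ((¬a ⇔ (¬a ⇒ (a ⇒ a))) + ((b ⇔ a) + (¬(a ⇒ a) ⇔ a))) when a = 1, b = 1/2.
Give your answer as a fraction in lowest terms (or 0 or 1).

1

b + b = 1/2 + 1/2 = 1/2
(b + b) ⇔ b = 1/2 ⇔ 1/2 = 1
a ⇔ ((b + b) ⇔ b) = 1 ⇔ 1 = 1
a ⇒ a = 1 ⇒ 1 = 1
(a ⇒ a) + b = 1 + 1/2 = 1
b + b = 1/2 + 1/2 = 1/2
((a ⇒ a) + b) ⇒ (b + b) = 1 ⇒ 1/2 = 1/2
(a ⇔ ((b + b) ⇔ b)) ⇔ (((a ⇒ a) + b) ⇒ (b + b)) = 1 ⇔ 1/2 = 1/2
¬a = ¬1 = 0
¬a = ¬1 = 0
a ⇒ a = 1 ⇒ 1 = 1
¬a ⇒ (a ⇒ a) = 0 ⇒ 1 = 1
¬a ⇔ (¬a ⇒ (a ⇒ a)) = 0 ⇔ 1 = 0
b ⇔ a = 1/2 ⇔ 1 = 1/2
a ⇒ a = 1 ⇒ 1 = 1
¬(a ⇒ a) = ¬1 = 0
¬(a ⇒ a) ⇔ a = 0 ⇔ 1 = 0
(b ⇔ a) + (¬(a ⇒ a) ⇔ a) = 1/2 + 0 = 1/2
(¬a ⇔ (¬a ⇒ (a ⇒ a))) + ((b ⇔ a) + (¬(a ⇒ a) ⇔ a)) = 0 + 1/2 = 1/2
((a ⇔ ((b + b) ⇔ b)) ⇔ (((a ⇒ a) + b) ⇒ (b + b))) ⇒ ((¬a ⇔ (¬a ⇒ (a ⇒ a))) + ((b ⇔ a) + (¬(a ⇒ a) ⇔ a))) = 1/2 ⇒ 1/2 = 1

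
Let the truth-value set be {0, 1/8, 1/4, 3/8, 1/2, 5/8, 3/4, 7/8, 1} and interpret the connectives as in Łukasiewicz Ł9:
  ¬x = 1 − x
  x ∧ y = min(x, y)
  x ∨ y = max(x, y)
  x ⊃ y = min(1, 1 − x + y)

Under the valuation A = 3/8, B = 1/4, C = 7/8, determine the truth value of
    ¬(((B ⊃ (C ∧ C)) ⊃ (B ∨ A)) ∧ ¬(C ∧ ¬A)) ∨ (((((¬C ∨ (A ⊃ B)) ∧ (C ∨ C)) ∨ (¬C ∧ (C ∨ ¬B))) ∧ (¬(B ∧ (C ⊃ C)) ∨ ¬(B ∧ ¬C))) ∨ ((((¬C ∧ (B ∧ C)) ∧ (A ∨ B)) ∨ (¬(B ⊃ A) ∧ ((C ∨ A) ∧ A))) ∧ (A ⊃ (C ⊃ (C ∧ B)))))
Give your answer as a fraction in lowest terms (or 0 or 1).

7/8

C ∧ C = 7/8 ∧ 7/8 = 7/8
B ⊃ (C ∧ C) = 1/4 ⊃ 7/8 = 1
B ∨ A = 1/4 ∨ 3/8 = 3/8
(B ⊃ (C ∧ C)) ⊃ (B ∨ A) = 1 ⊃ 3/8 = 3/8
¬A = ¬3/8 = 5/8
C ∧ ¬A = 7/8 ∧ 5/8 = 5/8
¬(C ∧ ¬A) = ¬5/8 = 3/8
((B ⊃ (C ∧ C)) ⊃ (B ∨ A)) ∧ ¬(C ∧ ¬A) = 3/8 ∧ 3/8 = 3/8
¬(((B ⊃ (C ∧ C)) ⊃ (B ∨ A)) ∧ ¬(C ∧ ¬A)) = ¬3/8 = 5/8
¬C = ¬7/8 = 1/8
A ⊃ B = 3/8 ⊃ 1/4 = 7/8
¬C ∨ (A ⊃ B) = 1/8 ∨ 7/8 = 7/8
C ∨ C = 7/8 ∨ 7/8 = 7/8
(¬C ∨ (A ⊃ B)) ∧ (C ∨ C) = 7/8 ∧ 7/8 = 7/8
¬C = ¬7/8 = 1/8
¬B = ¬1/4 = 3/4
C ∨ ¬B = 7/8 ∨ 3/4 = 7/8
¬C ∧ (C ∨ ¬B) = 1/8 ∧ 7/8 = 1/8
((¬C ∨ (A ⊃ B)) ∧ (C ∨ C)) ∨ (¬C ∧ (C ∨ ¬B)) = 7/8 ∨ 1/8 = 7/8
C ⊃ C = 7/8 ⊃ 7/8 = 1
B ∧ (C ⊃ C) = 1/4 ∧ 1 = 1/4
¬(B ∧ (C ⊃ C)) = ¬1/4 = 3/4
¬C = ¬7/8 = 1/8
B ∧ ¬C = 1/4 ∧ 1/8 = 1/8
¬(B ∧ ¬C) = ¬1/8 = 7/8
¬(B ∧ (C ⊃ C)) ∨ ¬(B ∧ ¬C) = 3/4 ∨ 7/8 = 7/8
(((¬C ∨ (A ⊃ B)) ∧ (C ∨ C)) ∨ (¬C ∧ (C ∨ ¬B))) ∧ (¬(B ∧ (C ⊃ C)) ∨ ¬(B ∧ ¬C)) = 7/8 ∧ 7/8 = 7/8
¬C = ¬7/8 = 1/8
B ∧ C = 1/4 ∧ 7/8 = 1/4
¬C ∧ (B ∧ C) = 1/8 ∧ 1/4 = 1/8
A ∨ B = 3/8 ∨ 1/4 = 3/8
(¬C ∧ (B ∧ C)) ∧ (A ∨ B) = 1/8 ∧ 3/8 = 1/8
B ⊃ A = 1/4 ⊃ 3/8 = 1
¬(B ⊃ A) = ¬1 = 0
C ∨ A = 7/8 ∨ 3/8 = 7/8
(C ∨ A) ∧ A = 7/8 ∧ 3/8 = 3/8
¬(B ⊃ A) ∧ ((C ∨ A) ∧ A) = 0 ∧ 3/8 = 0
((¬C ∧ (B ∧ C)) ∧ (A ∨ B)) ∨ (¬(B ⊃ A) ∧ ((C ∨ A) ∧ A)) = 1/8 ∨ 0 = 1/8
C ∧ B = 7/8 ∧ 1/4 = 1/4
C ⊃ (C ∧ B) = 7/8 ⊃ 1/4 = 3/8
A ⊃ (C ⊃ (C ∧ B)) = 3/8 ⊃ 3/8 = 1
(((¬C ∧ (B ∧ C)) ∧ (A ∨ B)) ∨ (¬(B ⊃ A) ∧ ((C ∨ A) ∧ A))) ∧ (A ⊃ (C ⊃ (C ∧ B))) = 1/8 ∧ 1 = 1/8
((((¬C ∨ (A ⊃ B)) ∧ (C ∨ C)) ∨ (¬C ∧ (C ∨ ¬B))) ∧ (¬(B ∧ (C ⊃ C)) ∨ ¬(B ∧ ¬C))) ∨ ((((¬C ∧ (B ∧ C)) ∧ (A ∨ B)) ∨ (¬(B ⊃ A) ∧ ((C ∨ A) ∧ A))) ∧ (A ⊃ (C ⊃ (C ∧ B)))) = 7/8 ∨ 1/8 = 7/8
¬(((B ⊃ (C ∧ C)) ⊃ (B ∨ A)) ∧ ¬(C ∧ ¬A)) ∨ (((((¬C ∨ (A ⊃ B)) ∧ (C ∨ C)) ∨ (¬C ∧ (C ∨ ¬B))) ∧ (¬(B ∧ (C ⊃ C)) ∨ ¬(B ∧ ¬C))) ∨ ((((¬C ∧ (B ∧ C)) ∧ (A ∨ B)) ∨ (¬(B ⊃ A) ∧ ((C ∨ A) ∧ A))) ∧ (A ⊃ (C ⊃ (C ∧ B))))) = 5/8 ∨ 7/8 = 7/8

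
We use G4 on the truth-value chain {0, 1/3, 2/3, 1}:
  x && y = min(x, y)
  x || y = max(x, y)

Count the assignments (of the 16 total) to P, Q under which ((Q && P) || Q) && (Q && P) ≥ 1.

P = 0, Q = 0 ↦ 0  <
P = 0, Q = 1/3 ↦ 0  <
P = 0, Q = 2/3 ↦ 0  <
P = 0, Q = 1 ↦ 0  <
P = 1/3, Q = 0 ↦ 0  <
P = 1/3, Q = 1/3 ↦ 1/3  <
P = 1/3, Q = 2/3 ↦ 1/3  <
P = 1/3, Q = 1 ↦ 1/3  <
P = 2/3, Q = 0 ↦ 0  <
P = 2/3, Q = 1/3 ↦ 1/3  <
P = 2/3, Q = 2/3 ↦ 2/3  <
P = 2/3, Q = 1 ↦ 2/3  <
P = 1, Q = 0 ↦ 0  <
P = 1, Q = 1/3 ↦ 1/3  <
P = 1, Q = 2/3 ↦ 2/3  <
P = 1, Q = 1 ↦ 1  ≥
So 1 of the 16 assignments meets the threshold.

1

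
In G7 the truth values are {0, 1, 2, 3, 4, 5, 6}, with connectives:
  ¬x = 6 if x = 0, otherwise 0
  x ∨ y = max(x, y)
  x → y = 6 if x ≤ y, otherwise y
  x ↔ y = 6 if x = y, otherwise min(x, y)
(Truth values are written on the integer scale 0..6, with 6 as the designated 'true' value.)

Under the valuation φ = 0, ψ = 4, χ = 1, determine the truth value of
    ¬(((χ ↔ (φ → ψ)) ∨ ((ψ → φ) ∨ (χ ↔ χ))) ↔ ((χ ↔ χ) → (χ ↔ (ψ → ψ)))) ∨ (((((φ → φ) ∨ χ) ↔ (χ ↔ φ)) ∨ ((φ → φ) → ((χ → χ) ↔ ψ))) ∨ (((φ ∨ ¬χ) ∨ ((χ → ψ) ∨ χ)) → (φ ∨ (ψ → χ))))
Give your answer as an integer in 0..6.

φ → ψ = 0 → 4 = 6
χ ↔ (φ → ψ) = 1 ↔ 6 = 1
ψ → φ = 4 → 0 = 0
χ ↔ χ = 1 ↔ 1 = 6
(ψ → φ) ∨ (χ ↔ χ) = 0 ∨ 6 = 6
(χ ↔ (φ → ψ)) ∨ ((ψ → φ) ∨ (χ ↔ χ)) = 1 ∨ 6 = 6
χ ↔ χ = 1 ↔ 1 = 6
ψ → ψ = 4 → 4 = 6
χ ↔ (ψ → ψ) = 1 ↔ 6 = 1
(χ ↔ χ) → (χ ↔ (ψ → ψ)) = 6 → 1 = 1
((χ ↔ (φ → ψ)) ∨ ((ψ → φ) ∨ (χ ↔ χ))) ↔ ((χ ↔ χ) → (χ ↔ (ψ → ψ))) = 6 ↔ 1 = 1
¬(((χ ↔ (φ → ψ)) ∨ ((ψ → φ) ∨ (χ ↔ χ))) ↔ ((χ ↔ χ) → (χ ↔ (ψ → ψ)))) = ¬1 = 0
φ → φ = 0 → 0 = 6
(φ → φ) ∨ χ = 6 ∨ 1 = 6
χ ↔ φ = 1 ↔ 0 = 0
((φ → φ) ∨ χ) ↔ (χ ↔ φ) = 6 ↔ 0 = 0
φ → φ = 0 → 0 = 6
χ → χ = 1 → 1 = 6
(χ → χ) ↔ ψ = 6 ↔ 4 = 4
(φ → φ) → ((χ → χ) ↔ ψ) = 6 → 4 = 4
(((φ → φ) ∨ χ) ↔ (χ ↔ φ)) ∨ ((φ → φ) → ((χ → χ) ↔ ψ)) = 0 ∨ 4 = 4
¬χ = ¬1 = 0
φ ∨ ¬χ = 0 ∨ 0 = 0
χ → ψ = 1 → 4 = 6
(χ → ψ) ∨ χ = 6 ∨ 1 = 6
(φ ∨ ¬χ) ∨ ((χ → ψ) ∨ χ) = 0 ∨ 6 = 6
ψ → χ = 4 → 1 = 1
φ ∨ (ψ → χ) = 0 ∨ 1 = 1
((φ ∨ ¬χ) ∨ ((χ → ψ) ∨ χ)) → (φ ∨ (ψ → χ)) = 6 → 1 = 1
((((φ → φ) ∨ χ) ↔ (χ ↔ φ)) ∨ ((φ → φ) → ((χ → χ) ↔ ψ))) ∨ (((φ ∨ ¬χ) ∨ ((χ → ψ) ∨ χ)) → (φ ∨ (ψ → χ))) = 4 ∨ 1 = 4
¬(((χ ↔ (φ → ψ)) ∨ ((ψ → φ) ∨ (χ ↔ χ))) ↔ ((χ ↔ χ) → (χ ↔ (ψ → ψ)))) ∨ (((((φ → φ) ∨ χ) ↔ (χ ↔ φ)) ∨ ((φ → φ) → ((χ → χ) ↔ ψ))) ∨ (((φ ∨ ¬χ) ∨ ((χ → ψ) ∨ χ)) → (φ ∨ (ψ → χ)))) = 0 ∨ 4 = 4

4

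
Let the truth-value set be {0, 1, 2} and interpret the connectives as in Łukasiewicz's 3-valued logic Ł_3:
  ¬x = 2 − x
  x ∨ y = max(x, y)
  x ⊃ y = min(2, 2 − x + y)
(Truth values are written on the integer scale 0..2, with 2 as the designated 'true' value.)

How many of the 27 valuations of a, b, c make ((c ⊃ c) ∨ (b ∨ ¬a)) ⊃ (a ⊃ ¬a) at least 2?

value 2: 18 assignments (counts)
value 0: 9 assignments
So 18 of the 27 assignments meet the threshold.

18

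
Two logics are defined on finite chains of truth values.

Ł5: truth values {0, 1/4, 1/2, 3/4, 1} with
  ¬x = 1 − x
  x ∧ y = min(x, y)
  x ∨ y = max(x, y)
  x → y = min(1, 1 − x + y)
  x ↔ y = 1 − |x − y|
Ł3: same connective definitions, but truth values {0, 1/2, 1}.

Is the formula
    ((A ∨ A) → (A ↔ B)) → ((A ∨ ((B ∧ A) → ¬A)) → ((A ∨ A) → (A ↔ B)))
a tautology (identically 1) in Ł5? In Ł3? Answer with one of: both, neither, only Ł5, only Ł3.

both

In Ł5: every assignment gives 1 — tautology.
In Ł3: every assignment gives 1 — tautology.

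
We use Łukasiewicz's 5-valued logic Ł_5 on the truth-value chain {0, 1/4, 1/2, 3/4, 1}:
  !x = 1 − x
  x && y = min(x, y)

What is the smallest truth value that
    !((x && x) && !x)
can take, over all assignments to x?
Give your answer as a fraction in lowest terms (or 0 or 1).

1/2

Take x = 1/2:
x && x = 1/2 && 1/2 = 1/2
!x = !1/2 = 1/2
(x && x) && !x = 1/2 && 1/2 = 1/2
!((x && x) && !x) = !1/2 = 1/2
No assignment yields a value below 1/2, so this is the minimum.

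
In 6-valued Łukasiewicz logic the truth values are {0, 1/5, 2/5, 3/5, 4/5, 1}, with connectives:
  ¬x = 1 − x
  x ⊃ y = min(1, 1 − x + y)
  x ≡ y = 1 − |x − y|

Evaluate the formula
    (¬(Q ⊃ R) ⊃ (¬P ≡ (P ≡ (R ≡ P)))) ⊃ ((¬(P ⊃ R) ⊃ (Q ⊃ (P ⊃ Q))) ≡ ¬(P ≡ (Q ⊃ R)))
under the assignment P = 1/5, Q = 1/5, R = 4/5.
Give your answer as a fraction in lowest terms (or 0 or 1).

Q ⊃ R = 1/5 ⊃ 4/5 = 1
¬(Q ⊃ R) = ¬1 = 0
¬P = ¬1/5 = 4/5
R ≡ P = 4/5 ≡ 1/5 = 2/5
P ≡ (R ≡ P) = 1/5 ≡ 2/5 = 4/5
¬P ≡ (P ≡ (R ≡ P)) = 4/5 ≡ 4/5 = 1
¬(Q ⊃ R) ⊃ (¬P ≡ (P ≡ (R ≡ P))) = 0 ⊃ 1 = 1
P ⊃ R = 1/5 ⊃ 4/5 = 1
¬(P ⊃ R) = ¬1 = 0
P ⊃ Q = 1/5 ⊃ 1/5 = 1
Q ⊃ (P ⊃ Q) = 1/5 ⊃ 1 = 1
¬(P ⊃ R) ⊃ (Q ⊃ (P ⊃ Q)) = 0 ⊃ 1 = 1
Q ⊃ R = 1/5 ⊃ 4/5 = 1
P ≡ (Q ⊃ R) = 1/5 ≡ 1 = 1/5
¬(P ≡ (Q ⊃ R)) = ¬1/5 = 4/5
(¬(P ⊃ R) ⊃ (Q ⊃ (P ⊃ Q))) ≡ ¬(P ≡ (Q ⊃ R)) = 1 ≡ 4/5 = 4/5
(¬(Q ⊃ R) ⊃ (¬P ≡ (P ≡ (R ≡ P)))) ⊃ ((¬(P ⊃ R) ⊃ (Q ⊃ (P ⊃ Q))) ≡ ¬(P ≡ (Q ⊃ R))) = 1 ⊃ 4/5 = 4/5

4/5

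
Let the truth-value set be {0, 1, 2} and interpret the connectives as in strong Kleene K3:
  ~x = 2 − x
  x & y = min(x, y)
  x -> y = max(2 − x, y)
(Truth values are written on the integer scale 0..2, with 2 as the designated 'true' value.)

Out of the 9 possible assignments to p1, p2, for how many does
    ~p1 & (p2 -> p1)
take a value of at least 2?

1

p1 = 0, p2 = 0 ↦ 2  ≥
p1 = 0, p2 = 1 ↦ 1  <
p1 = 0, p2 = 2 ↦ 0  <
p1 = 1, p2 = 0 ↦ 1  <
p1 = 1, p2 = 1 ↦ 1  <
p1 = 1, p2 = 2 ↦ 1  <
p1 = 2, p2 = 0 ↦ 0  <
p1 = 2, p2 = 1 ↦ 0  <
p1 = 2, p2 = 2 ↦ 0  <
So 1 of the 9 assignments meets the threshold.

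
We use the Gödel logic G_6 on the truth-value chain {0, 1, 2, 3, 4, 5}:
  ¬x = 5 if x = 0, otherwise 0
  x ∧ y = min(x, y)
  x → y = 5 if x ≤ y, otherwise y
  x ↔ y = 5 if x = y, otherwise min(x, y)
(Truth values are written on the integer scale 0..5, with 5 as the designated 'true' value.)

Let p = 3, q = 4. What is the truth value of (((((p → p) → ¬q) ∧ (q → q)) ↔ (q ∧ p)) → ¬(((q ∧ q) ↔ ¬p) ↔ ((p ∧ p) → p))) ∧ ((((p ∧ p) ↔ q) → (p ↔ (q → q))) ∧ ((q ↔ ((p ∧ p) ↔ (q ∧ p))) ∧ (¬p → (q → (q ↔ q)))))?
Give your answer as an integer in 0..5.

p → p = 3 → 3 = 5
¬q = ¬4 = 0
(p → p) → ¬q = 5 → 0 = 0
q → q = 4 → 4 = 5
((p → p) → ¬q) ∧ (q → q) = 0 ∧ 5 = 0
q ∧ p = 4 ∧ 3 = 3
(((p → p) → ¬q) ∧ (q → q)) ↔ (q ∧ p) = 0 ↔ 3 = 0
q ∧ q = 4 ∧ 4 = 4
¬p = ¬3 = 0
(q ∧ q) ↔ ¬p = 4 ↔ 0 = 0
p ∧ p = 3 ∧ 3 = 3
(p ∧ p) → p = 3 → 3 = 5
((q ∧ q) ↔ ¬p) ↔ ((p ∧ p) → p) = 0 ↔ 5 = 0
¬(((q ∧ q) ↔ ¬p) ↔ ((p ∧ p) → p)) = ¬0 = 5
((((p → p) → ¬q) ∧ (q → q)) ↔ (q ∧ p)) → ¬(((q ∧ q) ↔ ¬p) ↔ ((p ∧ p) → p)) = 0 → 5 = 5
p ∧ p = 3 ∧ 3 = 3
(p ∧ p) ↔ q = 3 ↔ 4 = 3
q → q = 4 → 4 = 5
p ↔ (q → q) = 3 ↔ 5 = 3
((p ∧ p) ↔ q) → (p ↔ (q → q)) = 3 → 3 = 5
p ∧ p = 3 ∧ 3 = 3
q ∧ p = 4 ∧ 3 = 3
(p ∧ p) ↔ (q ∧ p) = 3 ↔ 3 = 5
q ↔ ((p ∧ p) ↔ (q ∧ p)) = 4 ↔ 5 = 4
¬p = ¬3 = 0
q ↔ q = 4 ↔ 4 = 5
q → (q ↔ q) = 4 → 5 = 5
¬p → (q → (q ↔ q)) = 0 → 5 = 5
(q ↔ ((p ∧ p) ↔ (q ∧ p))) ∧ (¬p → (q → (q ↔ q))) = 4 ∧ 5 = 4
(((p ∧ p) ↔ q) → (p ↔ (q → q))) ∧ ((q ↔ ((p ∧ p) ↔ (q ∧ p))) ∧ (¬p → (q → (q ↔ q)))) = 5 ∧ 4 = 4
(((((p → p) → ¬q) ∧ (q → q)) ↔ (q ∧ p)) → ¬(((q ∧ q) ↔ ¬p) ↔ ((p ∧ p) → p))) ∧ ((((p ∧ p) ↔ q) → (p ↔ (q → q))) ∧ ((q ↔ ((p ∧ p) ↔ (q ∧ p))) ∧ (¬p → (q → (q ↔ q))))) = 5 ∧ 4 = 4

4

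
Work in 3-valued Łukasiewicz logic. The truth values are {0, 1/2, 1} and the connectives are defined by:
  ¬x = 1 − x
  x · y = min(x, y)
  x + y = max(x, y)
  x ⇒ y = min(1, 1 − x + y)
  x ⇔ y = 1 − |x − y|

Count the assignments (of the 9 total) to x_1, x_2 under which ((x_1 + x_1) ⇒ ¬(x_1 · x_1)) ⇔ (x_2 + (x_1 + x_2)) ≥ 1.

2

x_1 = 0, x_2 = 0 ↦ 0  <
x_1 = 0, x_2 = 1/2 ↦ 1/2  <
x_1 = 0, x_2 = 1 ↦ 1  ≥
x_1 = 1/2, x_2 = 0 ↦ 1/2  <
x_1 = 1/2, x_2 = 1/2 ↦ 1/2  <
x_1 = 1/2, x_2 = 1 ↦ 1  ≥
x_1 = 1, x_2 = 0 ↦ 0  <
x_1 = 1, x_2 = 1/2 ↦ 0  <
x_1 = 1, x_2 = 1 ↦ 0  <
So 2 of the 9 assignments meet the threshold.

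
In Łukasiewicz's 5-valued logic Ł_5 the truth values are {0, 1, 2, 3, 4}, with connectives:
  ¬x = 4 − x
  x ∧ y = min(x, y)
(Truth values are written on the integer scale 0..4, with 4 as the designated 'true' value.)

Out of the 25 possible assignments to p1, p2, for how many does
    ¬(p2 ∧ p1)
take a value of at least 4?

9

value 4: 9 assignments (counts)
value 3: 7 assignments
value 2: 5 assignments
value 1: 3 assignments
value 0: 1 assignment
So 9 of the 25 assignments meet the threshold.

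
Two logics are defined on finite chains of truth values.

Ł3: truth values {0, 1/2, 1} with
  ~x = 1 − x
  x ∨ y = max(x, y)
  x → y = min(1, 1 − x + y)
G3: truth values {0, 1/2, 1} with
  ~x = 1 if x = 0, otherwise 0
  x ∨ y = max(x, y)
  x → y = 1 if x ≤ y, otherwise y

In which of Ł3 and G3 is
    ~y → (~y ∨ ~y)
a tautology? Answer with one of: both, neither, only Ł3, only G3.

both

In Ł3: every assignment gives 1 — tautology.
In G3: every assignment gives 1 — tautology.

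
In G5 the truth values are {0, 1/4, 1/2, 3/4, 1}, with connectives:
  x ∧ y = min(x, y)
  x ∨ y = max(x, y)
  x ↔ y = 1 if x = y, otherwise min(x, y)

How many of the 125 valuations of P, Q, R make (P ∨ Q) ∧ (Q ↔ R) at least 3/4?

26

value 1: 9 assignments (counts)
value 3/4: 17 assignments (counts)
value 1/2: 25 assignments
value 1/4: 33 assignments
value 0: 41 assignments
So 26 of the 125 assignments meet the threshold.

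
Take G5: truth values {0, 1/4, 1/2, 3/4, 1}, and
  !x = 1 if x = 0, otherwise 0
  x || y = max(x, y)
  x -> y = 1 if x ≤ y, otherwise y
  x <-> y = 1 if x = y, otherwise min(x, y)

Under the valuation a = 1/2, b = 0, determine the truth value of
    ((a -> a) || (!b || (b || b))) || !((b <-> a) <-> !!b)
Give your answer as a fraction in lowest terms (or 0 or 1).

a -> a = 1/2 -> 1/2 = 1
!b = !0 = 1
b || b = 0 || 0 = 0
!b || (b || b) = 1 || 0 = 1
(a -> a) || (!b || (b || b)) = 1 || 1 = 1
b <-> a = 0 <-> 1/2 = 0
!b = !0 = 1
!!b = !1 = 0
(b <-> a) <-> !!b = 0 <-> 0 = 1
!((b <-> a) <-> !!b) = !1 = 0
((a -> a) || (!b || (b || b))) || !((b <-> a) <-> !!b) = 1 || 0 = 1

1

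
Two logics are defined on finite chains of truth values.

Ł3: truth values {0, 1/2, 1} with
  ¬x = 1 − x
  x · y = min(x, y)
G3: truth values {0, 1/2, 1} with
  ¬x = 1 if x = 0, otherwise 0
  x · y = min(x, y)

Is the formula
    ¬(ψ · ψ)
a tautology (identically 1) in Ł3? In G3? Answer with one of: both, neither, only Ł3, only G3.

neither

In Ł3: at ψ = 1/2 the value is 1/2 — not a tautology.
In G3: at ψ = 1/2 the value is 0 — not a tautology.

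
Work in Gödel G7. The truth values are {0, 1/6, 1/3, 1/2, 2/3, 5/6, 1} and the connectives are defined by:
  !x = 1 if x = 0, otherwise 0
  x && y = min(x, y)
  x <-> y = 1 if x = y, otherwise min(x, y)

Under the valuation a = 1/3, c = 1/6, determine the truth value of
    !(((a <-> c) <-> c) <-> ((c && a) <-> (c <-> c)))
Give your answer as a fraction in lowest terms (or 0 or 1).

0

a <-> c = 1/3 <-> 1/6 = 1/6
(a <-> c) <-> c = 1/6 <-> 1/6 = 1
c && a = 1/6 && 1/3 = 1/6
c <-> c = 1/6 <-> 1/6 = 1
(c && a) <-> (c <-> c) = 1/6 <-> 1 = 1/6
((a <-> c) <-> c) <-> ((c && a) <-> (c <-> c)) = 1 <-> 1/6 = 1/6
!(((a <-> c) <-> c) <-> ((c && a) <-> (c <-> c))) = !1/6 = 0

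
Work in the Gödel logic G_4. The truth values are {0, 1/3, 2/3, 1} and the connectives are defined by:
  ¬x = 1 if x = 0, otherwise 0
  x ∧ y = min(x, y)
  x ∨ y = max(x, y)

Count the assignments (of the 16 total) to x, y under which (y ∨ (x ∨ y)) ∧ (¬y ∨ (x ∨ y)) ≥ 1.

x = 0, y = 0 ↦ 0  <
x = 0, y = 1/3 ↦ 1/3  <
x = 0, y = 2/3 ↦ 2/3  <
x = 0, y = 1 ↦ 1  ≥
x = 1/3, y = 0 ↦ 1/3  <
x = 1/3, y = 1/3 ↦ 1/3  <
x = 1/3, y = 2/3 ↦ 2/3  <
x = 1/3, y = 1 ↦ 1  ≥
x = 2/3, y = 0 ↦ 2/3  <
x = 2/3, y = 1/3 ↦ 2/3  <
x = 2/3, y = 2/3 ↦ 2/3  <
x = 2/3, y = 1 ↦ 1  ≥
x = 1, y = 0 ↦ 1  ≥
x = 1, y = 1/3 ↦ 1  ≥
x = 1, y = 2/3 ↦ 1  ≥
x = 1, y = 1 ↦ 1  ≥
So 7 of the 16 assignments meet the threshold.

7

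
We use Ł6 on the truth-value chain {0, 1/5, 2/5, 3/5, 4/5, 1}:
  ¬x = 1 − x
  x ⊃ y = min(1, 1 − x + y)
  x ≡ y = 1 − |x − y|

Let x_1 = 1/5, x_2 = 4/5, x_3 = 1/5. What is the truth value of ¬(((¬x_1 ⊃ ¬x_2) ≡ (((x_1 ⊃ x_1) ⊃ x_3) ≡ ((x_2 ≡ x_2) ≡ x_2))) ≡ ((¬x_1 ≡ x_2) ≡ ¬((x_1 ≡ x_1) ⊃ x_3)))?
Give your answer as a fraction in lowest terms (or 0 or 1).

¬x_1 = ¬1/5 = 4/5
¬x_2 = ¬4/5 = 1/5
¬x_1 ⊃ ¬x_2 = 4/5 ⊃ 1/5 = 2/5
x_1 ⊃ x_1 = 1/5 ⊃ 1/5 = 1
(x_1 ⊃ x_1) ⊃ x_3 = 1 ⊃ 1/5 = 1/5
x_2 ≡ x_2 = 4/5 ≡ 4/5 = 1
(x_2 ≡ x_2) ≡ x_2 = 1 ≡ 4/5 = 4/5
((x_1 ⊃ x_1) ⊃ x_3) ≡ ((x_2 ≡ x_2) ≡ x_2) = 1/5 ≡ 4/5 = 2/5
(¬x_1 ⊃ ¬x_2) ≡ (((x_1 ⊃ x_1) ⊃ x_3) ≡ ((x_2 ≡ x_2) ≡ x_2)) = 2/5 ≡ 2/5 = 1
¬x_1 = ¬1/5 = 4/5
¬x_1 ≡ x_2 = 4/5 ≡ 4/5 = 1
x_1 ≡ x_1 = 1/5 ≡ 1/5 = 1
(x_1 ≡ x_1) ⊃ x_3 = 1 ⊃ 1/5 = 1/5
¬((x_1 ≡ x_1) ⊃ x_3) = ¬1/5 = 4/5
(¬x_1 ≡ x_2) ≡ ¬((x_1 ≡ x_1) ⊃ x_3) = 1 ≡ 4/5 = 4/5
((¬x_1 ⊃ ¬x_2) ≡ (((x_1 ⊃ x_1) ⊃ x_3) ≡ ((x_2 ≡ x_2) ≡ x_2))) ≡ ((¬x_1 ≡ x_2) ≡ ¬((x_1 ≡ x_1) ⊃ x_3)) = 1 ≡ 4/5 = 4/5
¬(((¬x_1 ⊃ ¬x_2) ≡ (((x_1 ⊃ x_1) ⊃ x_3) ≡ ((x_2 ≡ x_2) ≡ x_2))) ≡ ((¬x_1 ≡ x_2) ≡ ¬((x_1 ≡ x_1) ⊃ x_3))) = ¬4/5 = 1/5

1/5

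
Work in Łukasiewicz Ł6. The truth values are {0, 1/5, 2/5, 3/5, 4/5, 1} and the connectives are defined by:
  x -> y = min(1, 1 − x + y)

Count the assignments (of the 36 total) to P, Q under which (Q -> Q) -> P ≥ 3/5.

18

value 1: 6 assignments (counts)
value 4/5: 6 assignments (counts)
value 3/5: 6 assignments (counts)
value 2/5: 6 assignments
value 1/5: 6 assignments
value 0: 6 assignments
So 18 of the 36 assignments meet the threshold.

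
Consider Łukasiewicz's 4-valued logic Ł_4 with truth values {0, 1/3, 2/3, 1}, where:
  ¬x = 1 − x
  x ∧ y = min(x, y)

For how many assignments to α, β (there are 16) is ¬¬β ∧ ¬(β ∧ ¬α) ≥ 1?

1

α = 0, β = 0 ↦ 0  <
α = 0, β = 1/3 ↦ 1/3  <
α = 0, β = 2/3 ↦ 1/3  <
α = 0, β = 1 ↦ 0  <
α = 1/3, β = 0 ↦ 0  <
α = 1/3, β = 1/3 ↦ 1/3  <
α = 1/3, β = 2/3 ↦ 1/3  <
α = 1/3, β = 1 ↦ 1/3  <
α = 2/3, β = 0 ↦ 0  <
α = 2/3, β = 1/3 ↦ 1/3  <
α = 2/3, β = 2/3 ↦ 2/3  <
α = 2/3, β = 1 ↦ 2/3  <
α = 1, β = 0 ↦ 0  <
α = 1, β = 1/3 ↦ 1/3  <
α = 1, β = 2/3 ↦ 2/3  <
α = 1, β = 1 ↦ 1  ≥
So 1 of the 16 assignments meets the threshold.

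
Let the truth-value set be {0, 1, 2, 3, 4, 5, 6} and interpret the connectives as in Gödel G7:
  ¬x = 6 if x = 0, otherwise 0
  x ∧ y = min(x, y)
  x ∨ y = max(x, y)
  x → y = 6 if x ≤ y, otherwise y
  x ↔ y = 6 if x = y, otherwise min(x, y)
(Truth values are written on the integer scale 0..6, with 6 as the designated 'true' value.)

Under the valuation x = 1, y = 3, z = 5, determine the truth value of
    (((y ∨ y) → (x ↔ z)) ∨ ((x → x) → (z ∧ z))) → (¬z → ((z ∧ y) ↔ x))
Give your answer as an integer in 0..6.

y ∨ y = 3 ∨ 3 = 3
x ↔ z = 1 ↔ 5 = 1
(y ∨ y) → (x ↔ z) = 3 → 1 = 1
x → x = 1 → 1 = 6
z ∧ z = 5 ∧ 5 = 5
(x → x) → (z ∧ z) = 6 → 5 = 5
((y ∨ y) → (x ↔ z)) ∨ ((x → x) → (z ∧ z)) = 1 ∨ 5 = 5
¬z = ¬5 = 0
z ∧ y = 5 ∧ 3 = 3
(z ∧ y) ↔ x = 3 ↔ 1 = 1
¬z → ((z ∧ y) ↔ x) = 0 → 1 = 6
(((y ∨ y) → (x ↔ z)) ∨ ((x → x) → (z ∧ z))) → (¬z → ((z ∧ y) ↔ x)) = 5 → 6 = 6

6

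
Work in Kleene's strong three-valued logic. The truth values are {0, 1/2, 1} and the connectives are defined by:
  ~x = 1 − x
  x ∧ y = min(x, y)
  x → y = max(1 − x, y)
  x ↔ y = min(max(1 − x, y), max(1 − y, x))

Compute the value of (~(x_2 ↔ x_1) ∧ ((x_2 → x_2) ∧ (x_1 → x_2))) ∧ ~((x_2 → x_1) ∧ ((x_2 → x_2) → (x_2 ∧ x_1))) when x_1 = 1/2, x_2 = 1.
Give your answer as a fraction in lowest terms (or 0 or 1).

x_2 ↔ x_1 = 1 ↔ 1/2 = 1/2
~(x_2 ↔ x_1) = ~1/2 = 1/2
x_2 → x_2 = 1 → 1 = 1
x_1 → x_2 = 1/2 → 1 = 1
(x_2 → x_2) ∧ (x_1 → x_2) = 1 ∧ 1 = 1
~(x_2 ↔ x_1) ∧ ((x_2 → x_2) ∧ (x_1 → x_2)) = 1/2 ∧ 1 = 1/2
x_2 → x_1 = 1 → 1/2 = 1/2
x_2 → x_2 = 1 → 1 = 1
x_2 ∧ x_1 = 1 ∧ 1/2 = 1/2
(x_2 → x_2) → (x_2 ∧ x_1) = 1 → 1/2 = 1/2
(x_2 → x_1) ∧ ((x_2 → x_2) → (x_2 ∧ x_1)) = 1/2 ∧ 1/2 = 1/2
~((x_2 → x_1) ∧ ((x_2 → x_2) → (x_2 ∧ x_1))) = ~1/2 = 1/2
(~(x_2 ↔ x_1) ∧ ((x_2 → x_2) ∧ (x_1 → x_2))) ∧ ~((x_2 → x_1) ∧ ((x_2 → x_2) → (x_2 ∧ x_1))) = 1/2 ∧ 1/2 = 1/2

1/2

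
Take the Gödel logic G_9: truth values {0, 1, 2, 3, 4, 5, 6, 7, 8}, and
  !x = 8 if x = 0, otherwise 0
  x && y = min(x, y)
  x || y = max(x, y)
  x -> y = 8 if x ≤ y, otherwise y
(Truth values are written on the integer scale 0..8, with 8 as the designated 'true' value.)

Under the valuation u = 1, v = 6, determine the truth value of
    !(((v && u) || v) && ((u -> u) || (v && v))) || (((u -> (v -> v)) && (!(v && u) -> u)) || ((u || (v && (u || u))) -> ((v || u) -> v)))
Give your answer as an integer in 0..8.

v && u = 6 && 1 = 1
(v && u) || v = 1 || 6 = 6
u -> u = 1 -> 1 = 8
v && v = 6 && 6 = 6
(u -> u) || (v && v) = 8 || 6 = 8
((v && u) || v) && ((u -> u) || (v && v)) = 6 && 8 = 6
!(((v && u) || v) && ((u -> u) || (v && v))) = !6 = 0
v -> v = 6 -> 6 = 8
u -> (v -> v) = 1 -> 8 = 8
v && u = 6 && 1 = 1
!(v && u) = !1 = 0
!(v && u) -> u = 0 -> 1 = 8
(u -> (v -> v)) && (!(v && u) -> u) = 8 && 8 = 8
u || u = 1 || 1 = 1
v && (u || u) = 6 && 1 = 1
u || (v && (u || u)) = 1 || 1 = 1
v || u = 6 || 1 = 6
(v || u) -> v = 6 -> 6 = 8
(u || (v && (u || u))) -> ((v || u) -> v) = 1 -> 8 = 8
((u -> (v -> v)) && (!(v && u) -> u)) || ((u || (v && (u || u))) -> ((v || u) -> v)) = 8 || 8 = 8
!(((v && u) || v) && ((u -> u) || (v && v))) || (((u -> (v -> v)) && (!(v && u) -> u)) || ((u || (v && (u || u))) -> ((v || u) -> v))) = 0 || 8 = 8

8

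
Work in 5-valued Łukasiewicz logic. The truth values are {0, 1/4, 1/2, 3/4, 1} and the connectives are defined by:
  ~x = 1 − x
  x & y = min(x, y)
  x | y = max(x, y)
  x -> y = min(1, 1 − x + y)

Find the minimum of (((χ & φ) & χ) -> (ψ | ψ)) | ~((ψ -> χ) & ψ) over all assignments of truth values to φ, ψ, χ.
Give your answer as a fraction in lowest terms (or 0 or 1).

Take φ = 1, ψ = 1/2, χ = 1:
χ & φ = 1 & 1 = 1
(χ & φ) & χ = 1 & 1 = 1
ψ | ψ = 1/2 | 1/2 = 1/2
((χ & φ) & χ) -> (ψ | ψ) = 1 -> 1/2 = 1/2
ψ -> χ = 1/2 -> 1 = 1
(ψ -> χ) & ψ = 1 & 1/2 = 1/2
~((ψ -> χ) & ψ) = ~1/2 = 1/2
(((χ & φ) & χ) -> (ψ | ψ)) | ~((ψ -> χ) & ψ) = 1/2 | 1/2 = 1/2
No assignment yields a value below 1/2, so this is the minimum.

1/2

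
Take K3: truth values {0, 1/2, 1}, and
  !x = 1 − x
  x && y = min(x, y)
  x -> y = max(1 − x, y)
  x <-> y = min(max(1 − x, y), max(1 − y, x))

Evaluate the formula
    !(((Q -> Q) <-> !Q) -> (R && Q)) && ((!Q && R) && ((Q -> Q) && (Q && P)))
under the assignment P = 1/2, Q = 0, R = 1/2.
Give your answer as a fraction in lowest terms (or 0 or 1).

Q -> Q = 0 -> 0 = 1
!Q = !0 = 1
(Q -> Q) <-> !Q = 1 <-> 1 = 1
R && Q = 1/2 && 0 = 0
((Q -> Q) <-> !Q) -> (R && Q) = 1 -> 0 = 0
!(((Q -> Q) <-> !Q) -> (R && Q)) = !0 = 1
!Q = !0 = 1
!Q && R = 1 && 1/2 = 1/2
Q -> Q = 0 -> 0 = 1
Q && P = 0 && 1/2 = 0
(Q -> Q) && (Q && P) = 1 && 0 = 0
(!Q && R) && ((Q -> Q) && (Q && P)) = 1/2 && 0 = 0
!(((Q -> Q) <-> !Q) -> (R && Q)) && ((!Q && R) && ((Q -> Q) && (Q && P))) = 1 && 0 = 0

0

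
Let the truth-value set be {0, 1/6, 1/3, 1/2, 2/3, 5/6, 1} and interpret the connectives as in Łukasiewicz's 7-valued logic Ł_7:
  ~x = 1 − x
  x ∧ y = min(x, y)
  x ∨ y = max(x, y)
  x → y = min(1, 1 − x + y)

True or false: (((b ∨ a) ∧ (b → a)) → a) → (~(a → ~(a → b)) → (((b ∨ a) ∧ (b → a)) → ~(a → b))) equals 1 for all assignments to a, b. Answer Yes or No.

Counterexample: take a = 2/3, b = 2/3.
b ∨ a = 2/3 ∨ 2/3 = 2/3
b → a = 2/3 → 2/3 = 1
(b ∨ a) ∧ (b → a) = 2/3 ∧ 1 = 2/3
((b ∨ a) ∧ (b → a)) → a = 2/3 → 2/3 = 1
a → b = 2/3 → 2/3 = 1
~(a → b) = ~1 = 0
a → ~(a → b) = 2/3 → 0 = 1/3
~(a → ~(a → b)) = ~1/3 = 2/3
b ∨ a = 2/3 ∨ 2/3 = 2/3
b → a = 2/3 → 2/3 = 1
(b ∨ a) ∧ (b → a) = 2/3 ∧ 1 = 2/3
((b ∨ a) ∧ (b → a)) → ~(a → b) = 2/3 → 0 = 1/3
~(a → ~(a → b)) → (((b ∨ a) ∧ (b → a)) → ~(a → b)) = 2/3 → 1/3 = 2/3
(((b ∨ a) ∧ (b → a)) → a) → (~(a → ~(a → b)) → (((b ∨ a) ∧ (b → a)) → ~(a → b))) = 1 → 2/3 = 2/3
This gives 2/3 ≠ 1.

No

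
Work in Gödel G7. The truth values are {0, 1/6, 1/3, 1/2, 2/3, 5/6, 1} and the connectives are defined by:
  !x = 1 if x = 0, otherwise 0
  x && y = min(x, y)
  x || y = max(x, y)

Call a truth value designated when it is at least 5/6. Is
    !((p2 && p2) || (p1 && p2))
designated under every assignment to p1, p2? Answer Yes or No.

No

Counterexample: take p1 = 0, p2 = 1/6.
p2 && p2 = 1/6 && 1/6 = 1/6
p1 && p2 = 0 && 1/6 = 0
(p2 && p2) || (p1 && p2) = 1/6 || 0 = 1/6
!((p2 && p2) || (p1 && p2)) = !1/6 = 0
This gives 0, which is below 5/6.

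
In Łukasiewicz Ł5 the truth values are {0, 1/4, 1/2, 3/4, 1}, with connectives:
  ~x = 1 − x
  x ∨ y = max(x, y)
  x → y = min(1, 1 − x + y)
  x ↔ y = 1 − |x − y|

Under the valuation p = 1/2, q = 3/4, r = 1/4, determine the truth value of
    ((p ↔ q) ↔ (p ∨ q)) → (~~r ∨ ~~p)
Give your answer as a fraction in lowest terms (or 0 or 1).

p ↔ q = 1/2 ↔ 3/4 = 3/4
p ∨ q = 1/2 ∨ 3/4 = 3/4
(p ↔ q) ↔ (p ∨ q) = 3/4 ↔ 3/4 = 1
~r = ~1/4 = 3/4
~~r = ~3/4 = 1/4
~p = ~1/2 = 1/2
~~p = ~1/2 = 1/2
~~r ∨ ~~p = 1/4 ∨ 1/2 = 1/2
((p ↔ q) ↔ (p ∨ q)) → (~~r ∨ ~~p) = 1 → 1/2 = 1/2

1/2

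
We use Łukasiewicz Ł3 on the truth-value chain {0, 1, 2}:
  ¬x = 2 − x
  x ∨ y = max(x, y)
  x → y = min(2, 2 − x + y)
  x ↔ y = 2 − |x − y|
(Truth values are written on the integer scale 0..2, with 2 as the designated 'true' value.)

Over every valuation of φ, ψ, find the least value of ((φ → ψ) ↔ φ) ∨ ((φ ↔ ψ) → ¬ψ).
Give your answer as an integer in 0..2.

Take φ = 1, ψ = 1:
φ → ψ = 1 → 1 = 2
(φ → ψ) ↔ φ = 2 ↔ 1 = 1
φ ↔ ψ = 1 ↔ 1 = 2
¬ψ = ¬1 = 1
(φ ↔ ψ) → ¬ψ = 2 → 1 = 1
((φ → ψ) ↔ φ) ∨ ((φ ↔ ψ) → ¬ψ) = 1 ∨ 1 = 1
No assignment yields a value below 1, so this is the minimum.

1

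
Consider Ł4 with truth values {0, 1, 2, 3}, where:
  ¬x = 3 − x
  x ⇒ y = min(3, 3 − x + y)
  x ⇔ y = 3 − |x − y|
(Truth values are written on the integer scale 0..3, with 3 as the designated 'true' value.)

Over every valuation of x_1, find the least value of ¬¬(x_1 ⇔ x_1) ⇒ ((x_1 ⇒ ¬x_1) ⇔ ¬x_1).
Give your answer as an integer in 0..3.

2

Take x_1 = 1:
x_1 ⇔ x_1 = 1 ⇔ 1 = 3
¬(x_1 ⇔ x_1) = ¬3 = 0
¬¬(x_1 ⇔ x_1) = ¬0 = 3
¬x_1 = ¬1 = 2
x_1 ⇒ ¬x_1 = 1 ⇒ 2 = 3
¬x_1 = ¬1 = 2
(x_1 ⇒ ¬x_1) ⇔ ¬x_1 = 3 ⇔ 2 = 2
¬¬(x_1 ⇔ x_1) ⇒ ((x_1 ⇒ ¬x_1) ⇔ ¬x_1) = 3 ⇒ 2 = 2
No assignment yields a value below 2, so this is the minimum.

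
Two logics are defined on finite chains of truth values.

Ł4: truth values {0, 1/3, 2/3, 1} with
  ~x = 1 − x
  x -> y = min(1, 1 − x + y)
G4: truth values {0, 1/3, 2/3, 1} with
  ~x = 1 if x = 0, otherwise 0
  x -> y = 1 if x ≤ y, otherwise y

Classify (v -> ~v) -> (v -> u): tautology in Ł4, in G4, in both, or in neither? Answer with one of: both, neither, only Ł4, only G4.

only G4

In Ł4: at u = 0, v = 1/3 the value is 2/3 — not a tautology.
In G4: every assignment gives 1 — tautology.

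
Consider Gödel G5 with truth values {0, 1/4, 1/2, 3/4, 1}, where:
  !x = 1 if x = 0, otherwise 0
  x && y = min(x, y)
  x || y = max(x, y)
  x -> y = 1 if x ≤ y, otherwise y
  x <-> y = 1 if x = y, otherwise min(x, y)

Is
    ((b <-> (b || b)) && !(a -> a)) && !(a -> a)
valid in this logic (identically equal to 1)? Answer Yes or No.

Counterexample: take a = 0, b = 0.
b || b = 0 || 0 = 0
b <-> (b || b) = 0 <-> 0 = 1
a -> a = 0 -> 0 = 1
!(a -> a) = !1 = 0
(b <-> (b || b)) && !(a -> a) = 1 && 0 = 0
((b <-> (b || b)) && !(a -> a)) && !(a -> a) = 0 && 0 = 0
This gives 0 ≠ 1.

No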